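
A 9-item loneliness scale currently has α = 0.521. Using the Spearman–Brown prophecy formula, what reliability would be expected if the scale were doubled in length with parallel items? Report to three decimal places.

predicted reliability = 0.685

Length factor m = 2
α' = m·α / (1 + (m−1)·α)
   = 2 × 0.521 / (1 + (2 − 1) × 0.521)
   = 1.0420 / 1.5210 = 0.685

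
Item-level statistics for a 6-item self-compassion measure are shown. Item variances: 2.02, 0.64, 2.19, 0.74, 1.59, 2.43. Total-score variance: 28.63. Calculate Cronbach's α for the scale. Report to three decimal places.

α = 0.797

sum of item variances = 2.02 + 0.64 + 2.19 + 0.74 + 1.59 + 2.43 = 9.61
α = (k/(k−1))·(1 − sum of item variances/Var(T)) = (6/5)·(1 − 9.61/28.63) = 0.797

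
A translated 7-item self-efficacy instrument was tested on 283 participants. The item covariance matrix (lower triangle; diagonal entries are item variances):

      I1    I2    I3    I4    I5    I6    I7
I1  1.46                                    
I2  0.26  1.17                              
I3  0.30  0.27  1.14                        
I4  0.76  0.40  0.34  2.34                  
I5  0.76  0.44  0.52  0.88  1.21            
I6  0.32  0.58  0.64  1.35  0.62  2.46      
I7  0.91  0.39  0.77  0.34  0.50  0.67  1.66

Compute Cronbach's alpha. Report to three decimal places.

Σσ²ᵢ = 1.46 + 1.17 + 1.14 + 2.34 + 1.21 + 2.46 + 1.66 = 11.44
Σ_{i<j} σ_ij = 12.02
Var(T) = 11.44 + 2 × 12.02 = 35.48
α = (k/(k−1))·(1 − Σσ²ᵢ/Var(T)) = (7/6)·(1 − 11.44/35.48) = 0.790

α = 0.790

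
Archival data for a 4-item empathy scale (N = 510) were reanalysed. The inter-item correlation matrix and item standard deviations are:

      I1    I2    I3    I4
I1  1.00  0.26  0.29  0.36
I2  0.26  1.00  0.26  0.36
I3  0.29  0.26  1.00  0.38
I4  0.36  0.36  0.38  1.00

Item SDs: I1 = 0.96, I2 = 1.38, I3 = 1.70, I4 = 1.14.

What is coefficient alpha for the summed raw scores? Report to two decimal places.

Σσ²ᵢ = 0.96² + 1.38² + 1.70² + 1.14² = 7.0156
Covariances σ_ij = r_ij · s_i · s_j:
  σ(I1,I2) = 0.26 × 0.96 × 1.38 = 0.3444
  σ(I1,I3) = 0.29 × 0.96 × 1.70 = 0.4733
  σ(I1,I4) = 0.36 × 0.96 × 1.14 = 0.3940
  σ(I2,I3) = 0.26 × 1.38 × 1.70 = 0.6100
  σ(I2,I4) = 0.36 × 1.38 × 1.14 = 0.5664
  σ(I3,I4) = 0.38 × 1.70 × 1.14 = 0.7364
σ²_T = Σσ²ᵢ + 2·Σσ_ij = 7.0156 + 2 × 3.1245 = 13.2646
α = (4/3)·(1 − 7.0156/13.2646) = 0.63

coefficient alpha = 0.63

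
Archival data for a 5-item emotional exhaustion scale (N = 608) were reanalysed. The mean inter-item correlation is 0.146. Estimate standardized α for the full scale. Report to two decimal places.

standardized α = 0.46

Standardized α = k·r̄ / (1 + (k−1)·r̄) = 5 × 0.146 / (1 + 4 × 0.146)
  = 0.7300 / 1.5840 = 0.46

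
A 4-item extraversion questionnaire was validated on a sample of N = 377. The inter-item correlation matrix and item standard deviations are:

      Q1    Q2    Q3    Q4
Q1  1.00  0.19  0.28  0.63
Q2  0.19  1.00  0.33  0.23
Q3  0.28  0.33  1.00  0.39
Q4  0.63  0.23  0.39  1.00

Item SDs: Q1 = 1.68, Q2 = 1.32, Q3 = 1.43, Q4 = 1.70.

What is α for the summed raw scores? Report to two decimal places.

Σσ²ᵢ = 1.68² + 1.32² + 1.43² + 1.70² = 9.4997
Covariances σ_ij = r_ij · s_i · s_j:
  σ(Q1,Q2) = 0.19 × 1.68 × 1.32 = 0.4213
  σ(Q1,Q3) = 0.28 × 1.68 × 1.43 = 0.6727
  σ(Q1,Q4) = 0.63 × 1.68 × 1.70 = 1.7993
  σ(Q2,Q3) = 0.33 × 1.32 × 1.43 = 0.6229
  σ(Q2,Q4) = 0.23 × 1.32 × 1.70 = 0.5161
  σ(Q3,Q4) = 0.39 × 1.43 × 1.70 = 0.9481
σ²_T = Σσ²ᵢ + 2·Σσ_ij = 9.4997 + 2 × 4.9804 = 19.4605
α = (4/3)·(1 − 9.4997/19.4605) = 0.68

α = 0.68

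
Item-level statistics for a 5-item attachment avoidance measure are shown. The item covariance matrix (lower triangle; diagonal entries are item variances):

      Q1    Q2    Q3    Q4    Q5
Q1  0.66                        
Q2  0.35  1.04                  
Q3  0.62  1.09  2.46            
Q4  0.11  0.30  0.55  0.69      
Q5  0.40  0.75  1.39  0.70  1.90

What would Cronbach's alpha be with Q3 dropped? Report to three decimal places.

Cronbach's alpha = 0.732

Remaining items: Q1, Q2, Q4, Q5 (k = 4).
sum of item variances = 0.66 + 1.04 + 0.69 + 1.90 = 4.29
σ²_T = 4.29 + 2 × 2.61 = 9.51
α (item deleted) = (4/3)·(1 − 4.29/9.51) = 0.732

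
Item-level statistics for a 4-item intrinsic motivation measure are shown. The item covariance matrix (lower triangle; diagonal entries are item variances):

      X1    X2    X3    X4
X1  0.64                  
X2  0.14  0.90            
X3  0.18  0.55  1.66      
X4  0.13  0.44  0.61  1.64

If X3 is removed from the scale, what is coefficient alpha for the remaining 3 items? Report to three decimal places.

Remaining items: X1, X2, X4 (k = 3).
sum of item variances = 0.64 + 0.90 + 1.64 = 3.18
σ²_T = 3.18 + 2 × 0.71 = 4.60
α (item deleted) = (3/2)·(1 − 3.18/4.60) = 0.463

α = 0.463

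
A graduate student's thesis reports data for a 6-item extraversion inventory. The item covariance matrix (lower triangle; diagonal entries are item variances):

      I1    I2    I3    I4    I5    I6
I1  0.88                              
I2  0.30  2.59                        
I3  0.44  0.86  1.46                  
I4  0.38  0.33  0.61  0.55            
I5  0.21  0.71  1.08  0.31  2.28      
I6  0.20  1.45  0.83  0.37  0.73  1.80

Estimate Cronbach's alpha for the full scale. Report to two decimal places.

sum of item variances = 0.88 + 2.59 + 1.46 + 0.55 + 2.28 + 1.80 = 9.56
Sum of off-diagonal covariances = 8.81
σ²_T = 9.56 + 2 × 8.81 = 27.18
α = (k/(k−1))·(1 − sum of item variances/σ²_T) = (6/5)·(1 − 9.56/27.18) = 0.78

α = 0.78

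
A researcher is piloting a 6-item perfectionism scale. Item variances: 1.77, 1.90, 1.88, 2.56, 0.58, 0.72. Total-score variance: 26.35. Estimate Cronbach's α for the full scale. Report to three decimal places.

sum of item variances = 1.77 + 1.90 + 1.88 + 2.56 + 0.58 + 0.72 = 9.41
α = (k/(k−1))·(1 − sum of item variances/total variance) = (6/5)·(1 − 9.41/26.35) = 0.771

α = 0.771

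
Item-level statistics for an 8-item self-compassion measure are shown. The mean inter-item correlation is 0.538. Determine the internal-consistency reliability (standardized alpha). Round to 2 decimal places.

Standardized α = k·r̄ / (1 + (k−1)·r̄) = 8 × 0.538 / (1 + 7 × 0.538)
  = 4.3040 / 4.7660 = 0.90

α = 0.90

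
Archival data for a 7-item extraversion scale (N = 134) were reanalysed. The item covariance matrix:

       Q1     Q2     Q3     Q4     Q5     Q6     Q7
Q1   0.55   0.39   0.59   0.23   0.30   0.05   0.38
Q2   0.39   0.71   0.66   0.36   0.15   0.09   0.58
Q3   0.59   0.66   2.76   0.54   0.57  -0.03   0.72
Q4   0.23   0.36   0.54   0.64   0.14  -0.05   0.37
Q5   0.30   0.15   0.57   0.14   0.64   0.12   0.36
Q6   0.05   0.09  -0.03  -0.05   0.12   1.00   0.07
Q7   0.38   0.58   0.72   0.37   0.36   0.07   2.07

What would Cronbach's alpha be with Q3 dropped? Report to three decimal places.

Remaining items: Q1, Q2, Q4, Q5, Q6, Q7 (k = 6).
sum of item variances = 0.55 + 0.71 + 0.64 + 0.64 + 1.00 + 2.07 = 5.61
σ²_T = 5.61 + 2 × 3.54 = 12.69
α (item deleted) = (6/5)·(1 − 5.61/12.69) = 0.670

α = 0.670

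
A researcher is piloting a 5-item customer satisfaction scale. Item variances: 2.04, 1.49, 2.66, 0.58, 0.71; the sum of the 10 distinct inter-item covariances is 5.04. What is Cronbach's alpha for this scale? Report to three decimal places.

ΣVar(i) = 2.04 + 1.49 + 2.66 + 0.58 + 0.71 = 7.48
Sum of distinct covariances = 5.04
total variance = ΣVar(i) + 2·Σcov = 7.48 + 2 × 5.04 = 17.56
α = (5/4)·(1 − 7.48/17.56) = 0.718

Cronbach's alpha = 0.718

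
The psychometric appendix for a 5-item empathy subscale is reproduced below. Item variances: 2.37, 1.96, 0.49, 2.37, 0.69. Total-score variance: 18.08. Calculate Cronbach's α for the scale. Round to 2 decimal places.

Cronbach's α = 0.71

Σσᵢ² = 2.37 + 1.96 + 0.49 + 2.37 + 0.69 = 7.88
α = (k/(k−1))·(1 − Σσᵢ²/total variance) = (5/4)·(1 − 7.88/18.08) = 0.71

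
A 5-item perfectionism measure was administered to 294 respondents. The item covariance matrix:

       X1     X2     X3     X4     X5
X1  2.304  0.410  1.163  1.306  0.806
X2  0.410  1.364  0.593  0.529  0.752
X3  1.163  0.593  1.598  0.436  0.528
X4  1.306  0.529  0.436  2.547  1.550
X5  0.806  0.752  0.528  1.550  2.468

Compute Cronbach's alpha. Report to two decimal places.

α = 0.76

Σσᵢ² = 2.304 + 1.364 + 1.598 + 2.547 + 2.468 = 10.281
Σ_{i<j} σ_ij = 8.073
Var(T) = 10.281 + 2 × 8.073 = 26.427
α = (k/(k−1))·(1 − Σσᵢ²/Var(T)) = (5/4)·(1 − 10.281/26.427) = 0.76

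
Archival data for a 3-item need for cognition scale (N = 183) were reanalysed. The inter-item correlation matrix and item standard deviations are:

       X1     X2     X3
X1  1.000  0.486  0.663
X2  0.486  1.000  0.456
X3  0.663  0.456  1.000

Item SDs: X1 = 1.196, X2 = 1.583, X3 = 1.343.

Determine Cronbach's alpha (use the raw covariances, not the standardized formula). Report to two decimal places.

Σσ²ᵢ = 1.196² + 1.583² + 1.343² = 5.7400
Covariances σ_ij = r_ij · s_i · s_j:
  σ(X1,X2) = 0.486 × 1.196 × 1.583 = 0.9201
  σ(X1,X3) = 0.663 × 1.196 × 1.343 = 1.0649
  σ(X2,X3) = 0.456 × 1.583 × 1.343 = 0.9694
σ²_T = Σσ²ᵢ + 2·Σσ_ij = 5.7400 + 2 × 2.9544 = 11.6488
α = (3/2)·(1 − 5.7400/11.6488) = 0.76

Cronbach's alpha = 0.76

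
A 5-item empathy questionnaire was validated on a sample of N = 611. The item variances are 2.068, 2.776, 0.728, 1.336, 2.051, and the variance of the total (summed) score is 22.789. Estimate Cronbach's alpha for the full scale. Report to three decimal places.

Cronbach's alpha = 0.759

Σσ²ᵢ = 2.068 + 2.776 + 0.728 + 1.336 + 2.051 = 8.959
α = (k/(k−1))·(1 − Σσ²ᵢ/total variance) = (5/4)·(1 − 8.959/22.789) = 0.759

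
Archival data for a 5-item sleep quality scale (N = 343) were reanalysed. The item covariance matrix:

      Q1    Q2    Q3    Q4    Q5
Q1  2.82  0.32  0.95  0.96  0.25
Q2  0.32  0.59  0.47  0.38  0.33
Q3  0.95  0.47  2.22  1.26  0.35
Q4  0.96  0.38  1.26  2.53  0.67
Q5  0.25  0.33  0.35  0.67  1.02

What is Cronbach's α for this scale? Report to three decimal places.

Cronbach's α = 0.705

Σσ²ᵢ = 2.82 + 0.59 + 2.22 + 2.53 + 1.02 = 9.18
Σ_{i<j} σ_ij = 5.94
σ²_total = 9.18 + 2 × 5.94 = 21.06
α = (k/(k−1))·(1 − Σσ²ᵢ/σ²_total) = (5/4)·(1 − 9.18/21.06) = 0.705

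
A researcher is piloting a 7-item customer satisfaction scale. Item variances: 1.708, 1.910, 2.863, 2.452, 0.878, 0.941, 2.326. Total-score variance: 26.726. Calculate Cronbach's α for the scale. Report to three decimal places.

Σσ²ᵢ = 1.708 + 1.910 + 2.863 + 2.452 + 0.878 + 0.941 + 2.326 = 13.078
α = (k/(k−1))·(1 − Σσ²ᵢ/total variance) = (7/6)·(1 − 13.078/26.726) = 0.596

Cronbach's α = 0.596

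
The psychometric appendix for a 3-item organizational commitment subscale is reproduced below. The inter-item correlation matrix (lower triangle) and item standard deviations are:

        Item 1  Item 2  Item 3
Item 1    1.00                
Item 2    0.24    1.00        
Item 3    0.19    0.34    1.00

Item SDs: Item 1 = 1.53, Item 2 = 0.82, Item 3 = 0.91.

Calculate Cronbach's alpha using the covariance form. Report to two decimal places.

α = 0.45

Σσ²ᵢ = 1.53² + 0.82² + 0.91² = 3.8414
Covariances σ_ij = r_ij · s_i · s_j:
  σ(Item 1,Item 2) = 0.24 × 1.53 × 0.82 = 0.3011
  σ(Item 1,Item 3) = 0.19 × 1.53 × 0.91 = 0.2645
  σ(Item 2,Item 3) = 0.34 × 0.82 × 0.91 = 0.2537
σ²_T = Σσ²ᵢ + 2·Σσ_ij = 3.8414 + 2 × 0.8193 = 5.4800
α = (3/2)·(1 − 3.8414/5.4800) = 0.45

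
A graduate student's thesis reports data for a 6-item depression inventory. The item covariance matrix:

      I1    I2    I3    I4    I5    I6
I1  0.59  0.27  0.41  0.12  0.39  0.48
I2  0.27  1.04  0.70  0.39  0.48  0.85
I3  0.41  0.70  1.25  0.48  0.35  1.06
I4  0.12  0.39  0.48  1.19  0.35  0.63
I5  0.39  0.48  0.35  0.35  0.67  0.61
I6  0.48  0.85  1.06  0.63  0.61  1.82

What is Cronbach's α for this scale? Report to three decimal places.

Cronbach's α = 0.837

sum of item variances = 0.59 + 1.04 + 1.25 + 1.19 + 0.67 + 1.82 = 6.56
Sum of off-diagonal covariances = 7.57
σ²_total = 6.56 + 2 × 7.57 = 21.70
α = (k/(k−1))·(1 − sum of item variances/σ²_total) = (6/5)·(1 − 6.56/21.70) = 0.837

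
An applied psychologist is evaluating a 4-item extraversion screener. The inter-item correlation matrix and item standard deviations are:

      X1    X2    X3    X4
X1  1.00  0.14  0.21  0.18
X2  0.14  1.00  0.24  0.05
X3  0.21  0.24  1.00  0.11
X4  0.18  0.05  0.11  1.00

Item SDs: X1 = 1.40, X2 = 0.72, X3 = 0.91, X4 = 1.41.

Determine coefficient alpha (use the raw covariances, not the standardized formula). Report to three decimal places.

Σσ²ᵢ = 1.40² + 0.72² + 0.91² + 1.41² = 5.2946
Covariances σ_ij = r_ij · s_i · s_j:
  σ(X1,X2) = 0.14 × 1.40 × 0.72 = 0.1411
  σ(X1,X3) = 0.21 × 1.40 × 0.91 = 0.2675
  σ(X1,X4) = 0.18 × 1.40 × 1.41 = 0.3553
  σ(X2,X3) = 0.24 × 0.72 × 0.91 = 0.1572
  σ(X2,X4) = 0.05 × 0.72 × 1.41 = 0.0508
  σ(X3,X4) = 0.11 × 0.91 × 1.41 = 0.1411
σ²_T = Σσ²ᵢ + 2·Σσ_ij = 5.2946 + 2 × 1.1130 = 7.5206
α = (4/3)·(1 − 5.2946/7.5206) = 0.395

α = 0.395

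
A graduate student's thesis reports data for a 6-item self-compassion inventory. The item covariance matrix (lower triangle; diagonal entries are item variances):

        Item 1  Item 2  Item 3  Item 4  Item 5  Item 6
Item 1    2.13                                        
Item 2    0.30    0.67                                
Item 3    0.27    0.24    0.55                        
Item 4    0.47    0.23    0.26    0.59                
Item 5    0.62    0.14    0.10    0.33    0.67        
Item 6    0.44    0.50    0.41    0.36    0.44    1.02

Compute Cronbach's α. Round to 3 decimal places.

Σσ²ᵢ = 2.13 + 0.67 + 0.55 + 0.59 + 0.67 + 1.02 = 5.63
Σ_{i<j} σ_ij = 5.11
σ²_T = 5.63 + 2 × 5.11 = 15.85
α = (k/(k−1))·(1 − Σσ²ᵢ/σ²_T) = (6/5)·(1 − 5.63/15.85) = 0.774

Cronbach's α = 0.774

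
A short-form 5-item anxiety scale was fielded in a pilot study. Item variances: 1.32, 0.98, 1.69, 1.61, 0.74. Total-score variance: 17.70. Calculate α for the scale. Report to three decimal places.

Σσ²ᵢ = 1.32 + 0.98 + 1.69 + 1.61 + 0.74 = 6.34
α = (k/(k−1))·(1 − Σσ²ᵢ/σ²_total) = (5/4)·(1 − 6.34/17.70) = 0.802

α = 0.802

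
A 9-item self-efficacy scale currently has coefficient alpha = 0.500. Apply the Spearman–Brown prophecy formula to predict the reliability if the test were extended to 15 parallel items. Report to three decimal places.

predicted reliability = 0.625

Length factor m = 15/9 = 1.6667
α' = m·α / (1 + (m−1)·α)
   = 15/9 × 0.500 / (1 + (15/9 − 1) × 0.500)
   = 0.8333 / 1.3333 = 0.625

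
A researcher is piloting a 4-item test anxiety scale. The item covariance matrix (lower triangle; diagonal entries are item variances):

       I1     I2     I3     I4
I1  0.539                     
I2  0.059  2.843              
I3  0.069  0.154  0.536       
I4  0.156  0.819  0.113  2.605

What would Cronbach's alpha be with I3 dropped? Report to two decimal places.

Remaining items: I1, I2, I4 (k = 3).
sum of item variances = 0.539 + 2.843 + 2.605 = 5.987
Var(T) = 5.987 + 2 × 1.034 = 8.055
α (item deleted) = (3/2)·(1 − 5.987/8.055) = 0.39

α = 0.39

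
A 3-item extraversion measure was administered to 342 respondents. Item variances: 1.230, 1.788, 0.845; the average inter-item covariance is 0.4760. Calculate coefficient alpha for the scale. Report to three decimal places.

α = 0.638

sum of item variances = 1.230 + 1.788 + 0.845 = 3.863
Sum of the 3 distinct covariances = 3 × 0.4760 = 1.4280
σ²_total = sum of item variances + 2·Σcov = 3.863 + 2 × 1.4280 = 6.7190
α = (3/2)·(1 − 3.863/6.7190) = 0.638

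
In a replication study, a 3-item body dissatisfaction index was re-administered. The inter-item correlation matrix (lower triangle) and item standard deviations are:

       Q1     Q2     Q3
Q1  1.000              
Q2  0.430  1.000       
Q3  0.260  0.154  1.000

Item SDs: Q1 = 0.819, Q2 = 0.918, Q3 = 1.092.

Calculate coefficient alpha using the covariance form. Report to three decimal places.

α = 0.516

Σσ²ᵢ = 0.819² + 0.918² + 1.092² = 2.7059
Covariances σ_ij = r_ij · s_i · s_j:
  σ(Q1,Q2) = 0.430 × 0.819 × 0.918 = 0.3233
  σ(Q1,Q3) = 0.260 × 0.819 × 1.092 = 0.2325
  σ(Q2,Q3) = 0.154 × 0.918 × 1.092 = 0.1544
σ²_T = Σσ²ᵢ + 2·Σσ_ij = 2.7059 + 2 × 0.7102 = 4.1263
α = (3/2)·(1 − 2.7059/4.1263) = 0.516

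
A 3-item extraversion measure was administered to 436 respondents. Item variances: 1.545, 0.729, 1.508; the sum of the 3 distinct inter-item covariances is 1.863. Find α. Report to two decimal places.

ΣVar(i) = 1.545 + 0.729 + 1.508 = 3.782
Sum of distinct covariances = 1.863
total variance = ΣVar(i) + 2·Σcov = 3.782 + 2 × 1.863 = 7.508
α = (3/2)·(1 − 3.782/7.508) = 0.74

α = 0.74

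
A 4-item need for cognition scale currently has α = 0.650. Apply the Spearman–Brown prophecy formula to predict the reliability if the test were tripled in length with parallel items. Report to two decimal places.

predicted reliability = 0.85

Length factor m = 3
α' = m·α / (1 + (m−1)·α)
   = 3 × 0.650 / (1 + (3 − 1) × 0.650)
   = 1.9500 / 2.3000 = 0.85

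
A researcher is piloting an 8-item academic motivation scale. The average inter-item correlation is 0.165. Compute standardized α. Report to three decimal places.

Standardized α = k·r̄ / (1 + (k−1)·r̄) = 8 × 0.165 / (1 + 7 × 0.165)
  = 1.3200 / 2.1550 = 0.613

standardized α = 0.613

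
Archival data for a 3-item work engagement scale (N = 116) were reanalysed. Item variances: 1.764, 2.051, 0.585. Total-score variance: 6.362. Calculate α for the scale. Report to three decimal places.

sum of item variances = 1.764 + 2.051 + 0.585 = 4.400
α = (k/(k−1))·(1 − sum of item variances/total variance) = (3/2)·(1 − 4.400/6.362) = 0.463

α = 0.463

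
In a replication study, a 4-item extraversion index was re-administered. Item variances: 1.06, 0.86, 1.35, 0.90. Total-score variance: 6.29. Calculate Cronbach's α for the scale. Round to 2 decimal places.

Cronbach's α = 0.45

Σσᵢ² = 1.06 + 0.86 + 1.35 + 0.90 = 4.17
α = (k/(k−1))·(1 − Σσᵢ²/σ²_total) = (4/3)·(1 − 4.17/6.29) = 0.45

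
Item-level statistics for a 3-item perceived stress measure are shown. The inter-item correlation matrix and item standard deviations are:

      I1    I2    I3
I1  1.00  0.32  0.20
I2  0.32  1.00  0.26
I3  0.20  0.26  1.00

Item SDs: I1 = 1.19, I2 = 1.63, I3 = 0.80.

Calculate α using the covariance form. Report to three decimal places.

Σσ²ᵢ = 1.19² + 1.63² + 0.80² = 4.7130
Covariances σ_ij = r_ij · s_i · s_j:
  σ(I1,I2) = 0.32 × 1.19 × 1.63 = 0.6207
  σ(I1,I3) = 0.20 × 1.19 × 0.80 = 0.1904
  σ(I2,I3) = 0.26 × 1.63 × 0.80 = 0.3390
σ²_T = Σσ²ᵢ + 2·Σσ_ij = 4.7130 + 2 × 1.1501 = 7.0132
α = (3/2)·(1 − 4.7130/7.0132) = 0.492

α = 0.492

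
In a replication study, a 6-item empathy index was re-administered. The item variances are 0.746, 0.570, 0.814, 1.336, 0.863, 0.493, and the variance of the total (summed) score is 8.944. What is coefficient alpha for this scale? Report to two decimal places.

Σσᵢ² = 0.746 + 0.570 + 0.814 + 1.336 + 0.863 + 0.493 = 4.822
α = (k/(k−1))·(1 − Σσᵢ²/total variance) = (6/5)·(1 − 4.822/8.944) = 0.55

coefficient alpha = 0.55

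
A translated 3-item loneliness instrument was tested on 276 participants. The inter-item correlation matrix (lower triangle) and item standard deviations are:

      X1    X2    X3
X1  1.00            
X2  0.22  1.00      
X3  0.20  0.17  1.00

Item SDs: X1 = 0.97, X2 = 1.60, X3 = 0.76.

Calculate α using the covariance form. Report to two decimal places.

α = 0.38

Σσ²ᵢ = 0.97² + 1.60² + 0.76² = 4.0785
Covariances σ_ij = r_ij · s_i · s_j:
  σ(X1,X2) = 0.22 × 0.97 × 1.60 = 0.3414
  σ(X1,X3) = 0.20 × 0.97 × 0.76 = 0.1474
  σ(X2,X3) = 0.17 × 1.60 × 0.76 = 0.2067
σ²_T = Σσ²ᵢ + 2·Σσ_ij = 4.0785 + 2 × 0.6955 = 5.4695
α = (3/2)·(1 − 4.0785/5.4695) = 0.38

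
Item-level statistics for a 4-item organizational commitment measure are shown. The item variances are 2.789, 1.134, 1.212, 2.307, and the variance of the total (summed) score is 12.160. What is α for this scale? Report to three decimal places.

α = 0.517

Σσᵢ² = 2.789 + 1.134 + 1.212 + 2.307 = 7.442
α = (k/(k−1))·(1 − Σσᵢ²/σ²_T) = (4/3)·(1 − 7.442/12.160) = 0.517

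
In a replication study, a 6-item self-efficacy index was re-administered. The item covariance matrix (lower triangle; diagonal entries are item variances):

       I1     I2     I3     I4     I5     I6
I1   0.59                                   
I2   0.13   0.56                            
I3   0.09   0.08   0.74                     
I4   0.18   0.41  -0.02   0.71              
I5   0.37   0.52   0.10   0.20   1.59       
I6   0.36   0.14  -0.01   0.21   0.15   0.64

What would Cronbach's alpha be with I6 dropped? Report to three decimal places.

Remaining items: I1, I2, I3, I4, I5 (k = 5).
ΣVar(i) = 0.59 + 0.56 + 0.74 + 0.71 + 1.59 = 4.19
Var(T) = 4.19 + 2 × 2.06 = 8.31
α (item deleted) = (5/4)·(1 − 4.19/8.31) = 0.620

α = 0.620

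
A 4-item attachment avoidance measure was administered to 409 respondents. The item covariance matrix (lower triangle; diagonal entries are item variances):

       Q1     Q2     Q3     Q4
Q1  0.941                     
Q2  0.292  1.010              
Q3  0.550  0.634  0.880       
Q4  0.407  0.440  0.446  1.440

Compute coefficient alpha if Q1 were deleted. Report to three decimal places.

Remaining items: Q2, Q3, Q4 (k = 3).
Σσᵢ² = 1.010 + 0.880 + 1.440 = 3.330
σ²_T = 3.330 + 2 × 1.520 = 6.370
α (item deleted) = (3/2)·(1 − 3.330/6.370) = 0.716

α = 0.716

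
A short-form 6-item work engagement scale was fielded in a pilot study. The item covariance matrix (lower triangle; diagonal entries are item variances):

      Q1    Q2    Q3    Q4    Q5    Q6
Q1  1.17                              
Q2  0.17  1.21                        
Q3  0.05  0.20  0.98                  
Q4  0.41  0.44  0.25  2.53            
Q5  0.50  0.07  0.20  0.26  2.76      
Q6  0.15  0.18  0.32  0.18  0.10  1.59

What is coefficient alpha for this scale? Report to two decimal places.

ΣVar(i) = 1.17 + 1.21 + 0.98 + 2.53 + 2.76 + 1.59 = 10.24
Sum of off-diagonal covariances = 3.48
total variance = 10.24 + 2 × 3.48 = 17.20
α = (k/(k−1))·(1 − ΣVar(i)/total variance) = (6/5)·(1 − 10.24/17.20) = 0.49

coefficient alpha = 0.49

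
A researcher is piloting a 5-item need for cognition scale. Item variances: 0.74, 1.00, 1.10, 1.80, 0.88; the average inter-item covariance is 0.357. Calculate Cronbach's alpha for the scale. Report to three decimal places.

sum of item variances = 0.74 + 1.00 + 1.10 + 1.80 + 0.88 = 5.52
Sum of the 10 distinct covariances = 10 × 0.357 = 3.570
Var(T) = sum of item variances + 2·Σcov = 5.52 + 2 × 3.570 = 12.660
α = (5/4)·(1 − 5.52/12.660) = 0.705

Cronbach's alpha = 0.705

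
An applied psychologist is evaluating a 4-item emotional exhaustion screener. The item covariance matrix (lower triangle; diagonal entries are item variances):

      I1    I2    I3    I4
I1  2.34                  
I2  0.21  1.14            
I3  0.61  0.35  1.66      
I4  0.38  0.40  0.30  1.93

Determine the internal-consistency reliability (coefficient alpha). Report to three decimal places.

sum of item variances = 2.34 + 1.14 + 1.66 + 1.93 = 7.07
Sum of the distinct covariances = 2.25
Var(T) = 7.07 + 2 × 2.25 = 11.57
α = (k/(k−1))·(1 − sum of item variances/Var(T)) = (4/3)·(1 − 7.07/11.57) = 0.519

α = 0.519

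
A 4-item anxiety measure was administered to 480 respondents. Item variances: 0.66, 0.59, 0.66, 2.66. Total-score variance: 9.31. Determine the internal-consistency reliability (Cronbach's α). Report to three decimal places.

sum of item variances = 0.66 + 0.59 + 0.66 + 2.66 = 4.57
α = (k/(k−1))·(1 − sum of item variances/total variance) = (4/3)·(1 − 4.57/9.31) = 0.679

Cronbach's α = 0.679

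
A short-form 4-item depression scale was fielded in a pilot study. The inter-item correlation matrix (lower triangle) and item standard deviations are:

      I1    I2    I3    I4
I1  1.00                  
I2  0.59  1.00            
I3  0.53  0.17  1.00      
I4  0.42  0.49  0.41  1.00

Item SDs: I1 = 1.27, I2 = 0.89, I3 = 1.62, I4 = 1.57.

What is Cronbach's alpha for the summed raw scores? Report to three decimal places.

Cronbach's alpha = 0.732

Σσ²ᵢ = 1.27² + 0.89² + 1.62² + 1.57² = 7.4943
Covariances σ_ij = r_ij · s_i · s_j:
  σ(I1,I2) = 0.59 × 1.27 × 0.89 = 0.6669
  σ(I1,I3) = 0.53 × 1.27 × 1.62 = 1.0904
  σ(I1,I4) = 0.42 × 1.27 × 1.57 = 0.8374
  σ(I2,I3) = 0.17 × 0.89 × 1.62 = 0.2451
  σ(I2,I4) = 0.49 × 0.89 × 1.57 = 0.6847
  σ(I3,I4) = 0.41 × 1.62 × 1.57 = 1.0428
σ²_T = Σσ²ᵢ + 2·Σσ_ij = 7.4943 + 2 × 4.5673 = 16.6289
α = (4/3)·(1 − 7.4943/16.6289) = 0.732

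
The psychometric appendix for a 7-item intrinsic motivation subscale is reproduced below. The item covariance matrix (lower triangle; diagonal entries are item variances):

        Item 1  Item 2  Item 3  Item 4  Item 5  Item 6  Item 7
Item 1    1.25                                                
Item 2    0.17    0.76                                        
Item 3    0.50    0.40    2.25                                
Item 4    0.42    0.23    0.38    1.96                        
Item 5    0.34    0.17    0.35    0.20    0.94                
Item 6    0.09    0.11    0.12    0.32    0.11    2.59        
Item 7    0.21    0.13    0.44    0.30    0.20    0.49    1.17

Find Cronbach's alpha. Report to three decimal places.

α = 0.595

Σσ²ᵢ = 1.25 + 0.76 + 2.25 + 1.96 + 0.94 + 2.59 + 1.17 = 10.92
Σ_{i<j} σ_ij = 5.68
σ²_T = 10.92 + 2 × 5.68 = 22.28
α = (k/(k−1))·(1 − Σσ²ᵢ/σ²_T) = (7/6)·(1 − 10.92/22.28) = 0.595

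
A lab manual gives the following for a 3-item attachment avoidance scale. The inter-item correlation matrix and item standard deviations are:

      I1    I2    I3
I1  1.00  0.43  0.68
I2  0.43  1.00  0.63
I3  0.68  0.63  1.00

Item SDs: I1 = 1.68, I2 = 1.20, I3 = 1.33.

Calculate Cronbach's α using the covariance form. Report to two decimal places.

Σσ²ᵢ = 1.68² + 1.20² + 1.33² = 6.0313
Covariances σ_ij = r_ij · s_i · s_j:
  σ(I1,I2) = 0.43 × 1.68 × 1.20 = 0.8669
  σ(I1,I3) = 0.68 × 1.68 × 1.33 = 1.5194
  σ(I2,I3) = 0.63 × 1.20 × 1.33 = 1.0055
σ²_T = Σσ²ᵢ + 2·Σσ_ij = 6.0313 + 2 × 3.3918 = 12.8149
α = (3/2)·(1 − 6.0313/12.8149) = 0.79

α = 0.79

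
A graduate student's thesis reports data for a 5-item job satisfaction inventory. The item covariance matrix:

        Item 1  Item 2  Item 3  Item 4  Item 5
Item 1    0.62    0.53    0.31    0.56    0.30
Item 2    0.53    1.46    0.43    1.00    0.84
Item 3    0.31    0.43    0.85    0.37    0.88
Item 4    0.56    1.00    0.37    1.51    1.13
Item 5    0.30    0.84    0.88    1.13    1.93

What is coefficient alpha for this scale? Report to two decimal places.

coefficient alpha = 0.83

sum of item variances = 0.62 + 1.46 + 0.85 + 1.51 + 1.93 = 6.37
Σ_{i<j} σ_ij = 6.35
σ²_total = 6.37 + 2 × 6.35 = 19.07
α = (k/(k−1))·(1 − sum of item variances/σ²_total) = (5/4)·(1 − 6.37/19.07) = 0.83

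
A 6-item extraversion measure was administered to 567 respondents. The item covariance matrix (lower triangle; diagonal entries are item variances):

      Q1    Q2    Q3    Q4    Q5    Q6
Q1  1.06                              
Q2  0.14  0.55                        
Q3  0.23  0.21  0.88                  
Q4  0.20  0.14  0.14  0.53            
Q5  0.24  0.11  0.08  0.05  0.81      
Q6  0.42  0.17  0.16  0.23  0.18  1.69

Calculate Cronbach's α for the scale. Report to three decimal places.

α = 0.593

Σσ²ᵢ = 1.06 + 0.55 + 0.88 + 0.53 + 0.81 + 1.69 = 5.52
Σ_{i<j} σ_ij = 2.70
σ²_T = 5.52 + 2 × 2.70 = 10.92
α = (k/(k−1))·(1 − Σσ²ᵢ/σ²_T) = (6/5)·(1 − 5.52/10.92) = 0.593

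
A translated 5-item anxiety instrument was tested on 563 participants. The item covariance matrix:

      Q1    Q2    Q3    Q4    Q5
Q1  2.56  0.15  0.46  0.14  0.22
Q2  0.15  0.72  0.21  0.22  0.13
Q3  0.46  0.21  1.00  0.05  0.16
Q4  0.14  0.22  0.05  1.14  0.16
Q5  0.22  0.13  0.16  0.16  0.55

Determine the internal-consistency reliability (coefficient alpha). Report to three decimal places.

α = 0.486

ΣVar(i) = 2.56 + 0.72 + 1.00 + 1.14 + 0.55 = 5.97
Sum of the distinct covariances = 1.90
σ²_total = 5.97 + 2 × 1.90 = 9.77
α = (k/(k−1))·(1 − ΣVar(i)/σ²_total) = (5/4)·(1 − 5.97/9.77) = 0.486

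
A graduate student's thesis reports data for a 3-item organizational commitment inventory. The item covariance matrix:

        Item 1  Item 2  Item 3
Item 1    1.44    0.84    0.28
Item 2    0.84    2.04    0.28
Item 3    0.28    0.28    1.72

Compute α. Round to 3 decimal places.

α = 0.525

sum of item variances = 1.44 + 2.04 + 1.72 = 5.20
Sum of the distinct covariances = 1.40
σ²_total = 5.20 + 2 × 1.40 = 8.00
α = (k/(k−1))·(1 − sum of item variances/σ²_total) = (3/2)·(1 − 5.20/8.00) = 0.525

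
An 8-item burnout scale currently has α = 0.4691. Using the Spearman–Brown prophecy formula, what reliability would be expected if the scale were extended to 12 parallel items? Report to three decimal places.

Length factor m = 12/8 = 1.5000
α' = m·α / (1 + (m−1)·α)
   = 12/8 × 0.4691 / (1 + (12/8 − 1) × 0.4691)
   = 0.7036 / 1.2346 = 0.570

predicted reliability = 0.570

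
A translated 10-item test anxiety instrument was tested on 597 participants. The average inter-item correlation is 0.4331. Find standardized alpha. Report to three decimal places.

α = 0.884

Standardized α = k·r̄ / (1 + (k−1)·r̄) = 10 × 0.4331 / (1 + 9 × 0.4331)
  = 4.3310 / 4.8979 = 0.884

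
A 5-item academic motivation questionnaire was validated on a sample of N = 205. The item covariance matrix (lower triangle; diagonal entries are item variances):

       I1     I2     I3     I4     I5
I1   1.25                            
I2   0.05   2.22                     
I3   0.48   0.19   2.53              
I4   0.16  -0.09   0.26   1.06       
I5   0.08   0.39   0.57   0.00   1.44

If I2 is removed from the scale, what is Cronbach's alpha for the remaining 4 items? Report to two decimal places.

Remaining items: I1, I3, I4, I5 (k = 4).
Σσ²ᵢ = 1.25 + 2.53 + 1.06 + 1.44 = 6.28
σ²_T = 6.28 + 2 × 1.55 = 9.38
α (item deleted) = (4/3)·(1 − 6.28/9.38) = 0.44

Cronbach's alpha = 0.44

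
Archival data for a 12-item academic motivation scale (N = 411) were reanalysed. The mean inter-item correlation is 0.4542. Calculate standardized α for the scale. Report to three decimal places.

α = 0.909

Standardized α = k·r̄ / (1 + (k−1)·r̄) = 12 × 0.4542 / (1 + 11 × 0.4542)
  = 5.4504 / 5.9962 = 0.909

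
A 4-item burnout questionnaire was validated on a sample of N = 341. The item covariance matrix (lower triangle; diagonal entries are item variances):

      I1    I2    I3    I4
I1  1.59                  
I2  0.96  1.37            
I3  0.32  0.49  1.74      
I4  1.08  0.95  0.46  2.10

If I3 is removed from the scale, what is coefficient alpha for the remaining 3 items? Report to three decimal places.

Remaining items: I1, I2, I4 (k = 3).
ΣVar(i) = 1.59 + 1.37 + 2.10 = 5.06
total variance = 5.06 + 2 × 2.99 = 11.04
α (item deleted) = (3/2)·(1 − 5.06/11.04) = 0.813

coefficient alpha = 0.813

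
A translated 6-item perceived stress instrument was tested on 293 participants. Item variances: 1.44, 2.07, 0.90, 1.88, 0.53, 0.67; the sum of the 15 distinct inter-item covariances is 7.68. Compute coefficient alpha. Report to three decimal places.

coefficient alpha = 0.807

ΣVar(i) = 1.44 + 2.07 + 0.90 + 1.88 + 0.53 + 0.67 = 7.49
Sum of distinct covariances = 7.68
total variance = ΣVar(i) + 2·Σcov = 7.49 + 2 × 7.68 = 22.85
α = (6/5)·(1 − 7.49/22.85) = 0.807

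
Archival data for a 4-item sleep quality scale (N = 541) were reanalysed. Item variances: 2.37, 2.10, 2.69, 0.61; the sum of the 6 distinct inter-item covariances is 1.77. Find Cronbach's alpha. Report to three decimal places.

sum of item variances = 2.37 + 2.10 + 2.69 + 0.61 = 7.77
Sum of distinct covariances = 1.77
total variance = sum of item variances + 2·Σcov = 7.77 + 2 × 1.77 = 11.31
α = (4/3)·(1 − 7.77/11.31) = 0.417

Cronbach's alpha = 0.417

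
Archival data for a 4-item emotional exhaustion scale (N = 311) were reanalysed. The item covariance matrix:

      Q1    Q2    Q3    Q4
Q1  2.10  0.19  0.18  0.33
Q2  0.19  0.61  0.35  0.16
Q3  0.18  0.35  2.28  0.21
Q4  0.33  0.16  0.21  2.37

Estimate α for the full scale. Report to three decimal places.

Σσᵢ² = 2.10 + 0.61 + 2.28 + 2.37 = 7.36
Sum of the distinct covariances = 1.42
Var(T) = 7.36 + 2 × 1.42 = 10.20
α = (k/(k−1))·(1 − Σσᵢ²/Var(T)) = (4/3)·(1 − 7.36/10.20) = 0.371

α = 0.371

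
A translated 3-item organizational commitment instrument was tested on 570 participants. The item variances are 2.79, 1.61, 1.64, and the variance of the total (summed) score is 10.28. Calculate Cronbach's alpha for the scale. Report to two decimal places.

Σσᵢ² = 2.79 + 1.61 + 1.64 = 6.04
α = (k/(k−1))·(1 − Σσᵢ²/σ²_T) = (3/2)·(1 − 6.04/10.28) = 0.62

Cronbach's alpha = 0.62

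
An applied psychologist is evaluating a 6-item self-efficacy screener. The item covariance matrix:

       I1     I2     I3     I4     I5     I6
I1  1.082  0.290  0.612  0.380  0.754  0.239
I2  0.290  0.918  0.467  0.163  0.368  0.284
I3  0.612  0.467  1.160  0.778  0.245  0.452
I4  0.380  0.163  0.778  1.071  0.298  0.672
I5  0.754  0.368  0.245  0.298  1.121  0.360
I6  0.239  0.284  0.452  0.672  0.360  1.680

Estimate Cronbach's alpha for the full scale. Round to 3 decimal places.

Cronbach's alpha = 0.773

Σσᵢ² = 1.082 + 0.918 + 1.160 + 1.071 + 1.121 + 1.680 = 7.032
Sum of off-diagonal covariances = 6.362
σ²_total = 7.032 + 2 × 6.362 = 19.756
α = (k/(k−1))·(1 − Σσᵢ²/σ²_total) = (6/5)·(1 − 7.032/19.756) = 0.773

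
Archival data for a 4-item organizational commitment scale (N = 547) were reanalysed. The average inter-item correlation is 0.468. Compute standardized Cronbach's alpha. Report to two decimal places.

Standardized α = k·r̄ / (1 + (k−1)·r̄) = 4 × 0.468 / (1 + 3 × 0.468)
  = 1.8720 / 2.4040 = 0.78

α = 0.78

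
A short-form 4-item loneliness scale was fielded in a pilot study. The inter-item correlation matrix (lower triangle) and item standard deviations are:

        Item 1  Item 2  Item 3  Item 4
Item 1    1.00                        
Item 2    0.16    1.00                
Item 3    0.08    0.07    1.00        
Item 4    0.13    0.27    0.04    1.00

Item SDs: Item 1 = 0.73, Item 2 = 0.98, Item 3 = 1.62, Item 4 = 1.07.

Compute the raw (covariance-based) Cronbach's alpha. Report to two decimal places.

α = 0.30

Σσ²ᵢ = 0.73² + 0.98² + 1.62² + 1.07² = 5.2626
Covariances σ_ij = r_ij · s_i · s_j:
  σ(Item 1,Item 2) = 0.16 × 0.73 × 0.98 = 0.1145
  σ(Item 1,Item 3) = 0.08 × 0.73 × 1.62 = 0.0946
  σ(Item 1,Item 4) = 0.13 × 0.73 × 1.07 = 0.1015
  σ(Item 2,Item 3) = 0.07 × 0.98 × 1.62 = 0.1111
  σ(Item 2,Item 4) = 0.27 × 0.98 × 1.07 = 0.2831
  σ(Item 3,Item 4) = 0.04 × 1.62 × 1.07 = 0.0693
σ²_T = Σσ²ᵢ + 2·Σσ_ij = 5.2626 + 2 × 0.7741 = 6.8108
α = (4/3)·(1 − 5.2626/6.8108) = 0.30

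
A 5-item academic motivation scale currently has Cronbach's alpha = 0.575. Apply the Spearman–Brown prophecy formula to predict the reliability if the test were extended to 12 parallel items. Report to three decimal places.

Length factor m = 12/5 = 2.4000
α' = m·α / (1 + (m−1)·α)
   = 12/5 × 0.575 / (1 + (12/5 − 1) × 0.575)
   = 1.3800 / 1.8050 = 0.765

predicted reliability = 0.765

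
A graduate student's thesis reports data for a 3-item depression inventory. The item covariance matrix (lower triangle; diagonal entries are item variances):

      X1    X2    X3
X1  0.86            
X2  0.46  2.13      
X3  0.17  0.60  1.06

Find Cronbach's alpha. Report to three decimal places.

Σσ²ᵢ = 0.86 + 2.13 + 1.06 = 4.05
Σ_{i<j} σ_ij = 1.23
total variance = 4.05 + 2 × 1.23 = 6.51
α = (k/(k−1))·(1 − Σσ²ᵢ/total variance) = (3/2)·(1 − 4.05/6.51) = 0.567

Cronbach's alpha = 0.567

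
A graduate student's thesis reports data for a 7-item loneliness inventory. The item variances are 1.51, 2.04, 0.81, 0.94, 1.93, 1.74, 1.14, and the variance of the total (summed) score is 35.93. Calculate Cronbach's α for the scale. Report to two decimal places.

Σσ²ᵢ = 1.51 + 2.04 + 0.81 + 0.94 + 1.93 + 1.74 + 1.14 = 10.11
α = (k/(k−1))·(1 − Σσ²ᵢ/σ²_T) = (7/6)·(1 − 10.11/35.93) = 0.84

Cronbach's α = 0.84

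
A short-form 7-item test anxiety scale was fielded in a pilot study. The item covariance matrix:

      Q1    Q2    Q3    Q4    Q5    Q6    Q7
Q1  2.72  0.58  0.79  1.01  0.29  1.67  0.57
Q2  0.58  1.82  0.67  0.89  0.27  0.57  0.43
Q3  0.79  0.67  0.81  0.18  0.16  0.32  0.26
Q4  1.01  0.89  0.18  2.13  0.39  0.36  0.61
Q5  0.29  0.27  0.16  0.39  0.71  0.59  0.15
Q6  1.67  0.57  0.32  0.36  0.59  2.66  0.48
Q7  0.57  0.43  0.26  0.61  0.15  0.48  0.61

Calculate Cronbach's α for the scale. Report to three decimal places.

Cronbach's α = 0.773

sum of item variances = 2.72 + 1.82 + 0.81 + 2.13 + 0.71 + 2.66 + 0.61 = 11.46
Sum of the distinct covariances = 11.24
σ²_total = 11.46 + 2 × 11.24 = 33.94
α = (k/(k−1))·(1 − sum of item variances/σ²_total) = (7/6)·(1 − 11.46/33.94) = 0.773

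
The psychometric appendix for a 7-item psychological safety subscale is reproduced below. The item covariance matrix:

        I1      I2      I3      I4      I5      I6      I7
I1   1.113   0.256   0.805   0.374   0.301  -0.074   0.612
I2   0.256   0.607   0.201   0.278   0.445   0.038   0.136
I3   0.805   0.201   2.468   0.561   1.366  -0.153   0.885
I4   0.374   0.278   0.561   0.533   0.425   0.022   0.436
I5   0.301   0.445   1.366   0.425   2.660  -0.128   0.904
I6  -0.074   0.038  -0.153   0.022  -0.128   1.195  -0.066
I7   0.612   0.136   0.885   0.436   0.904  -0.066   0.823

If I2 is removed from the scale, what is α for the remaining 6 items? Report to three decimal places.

Remaining items: I1, I3, I4, I5, I6, I7 (k = 6).
ΣVar(i) = 1.113 + 2.468 + 0.533 + 2.660 + 1.195 + 0.823 = 8.792
σ²_T = 8.792 + 2 × 6.270 = 21.332
α (item deleted) = (6/5)·(1 − 8.792/21.332) = 0.705

α = 0.705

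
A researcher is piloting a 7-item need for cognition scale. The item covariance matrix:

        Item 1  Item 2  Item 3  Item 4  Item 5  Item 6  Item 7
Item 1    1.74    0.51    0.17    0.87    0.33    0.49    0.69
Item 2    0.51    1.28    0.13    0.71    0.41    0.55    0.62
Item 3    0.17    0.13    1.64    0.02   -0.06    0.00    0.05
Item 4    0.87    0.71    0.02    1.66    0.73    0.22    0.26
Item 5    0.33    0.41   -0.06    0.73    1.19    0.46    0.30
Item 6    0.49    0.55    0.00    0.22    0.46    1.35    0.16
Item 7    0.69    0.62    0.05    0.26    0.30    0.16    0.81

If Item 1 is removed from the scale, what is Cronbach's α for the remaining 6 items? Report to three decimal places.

Remaining items: Item 2, Item 3, Item 4, Item 5, Item 6, Item 7 (k = 6).
sum of item variances = 1.28 + 1.64 + 1.66 + 1.19 + 1.35 + 0.81 = 7.93
σ²_T = 7.93 + 2 × 4.56 = 17.05
α (item deleted) = (6/5)·(1 − 7.93/17.05) = 0.642

α = 0.642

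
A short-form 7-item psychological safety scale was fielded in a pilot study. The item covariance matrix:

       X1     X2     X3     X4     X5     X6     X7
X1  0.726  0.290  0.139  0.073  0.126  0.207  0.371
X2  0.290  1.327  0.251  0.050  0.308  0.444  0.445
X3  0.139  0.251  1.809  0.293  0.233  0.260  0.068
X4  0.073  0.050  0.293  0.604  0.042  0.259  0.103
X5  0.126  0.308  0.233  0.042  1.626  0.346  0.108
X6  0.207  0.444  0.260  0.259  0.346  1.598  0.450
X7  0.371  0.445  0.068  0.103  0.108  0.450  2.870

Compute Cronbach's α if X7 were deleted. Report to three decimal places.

Remaining items: X1, X2, X3, X4, X5, X6 (k = 6).
Σσᵢ² = 0.726 + 1.327 + 1.809 + 0.604 + 1.626 + 1.598 = 7.690
σ²_T = 7.690 + 2 × 3.321 = 14.332
α (item deleted) = (6/5)·(1 − 7.690/14.332) = 0.556

Cronbach's α = 0.556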